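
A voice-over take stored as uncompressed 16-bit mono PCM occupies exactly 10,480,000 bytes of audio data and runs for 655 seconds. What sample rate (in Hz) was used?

8,000 Hz

Bytes = sample_rate × seconds × bytes_per_sample × channels.
sample_rate = 10,480,000 / (655 × 2 × 1) = 10,480,000 / 1,310 = 8,000 Hz.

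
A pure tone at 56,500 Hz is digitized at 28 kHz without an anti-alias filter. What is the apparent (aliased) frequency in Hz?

Nyquist = 28,000/2 = 14,000 Hz; 56,500 Hz exceeds it.
Alias = |56,500 − 2×28,000| = |56,500 − 56,000| = 500 Hz.

500 Hz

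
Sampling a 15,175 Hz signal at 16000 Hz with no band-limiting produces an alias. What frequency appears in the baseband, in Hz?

Nyquist = 16,000/2 = 8,000 Hz; 15,175 Hz exceeds it.
Alias = |15,175 − 1×16,000| = |15,175 − 16,000| = 825 Hz.

825 Hz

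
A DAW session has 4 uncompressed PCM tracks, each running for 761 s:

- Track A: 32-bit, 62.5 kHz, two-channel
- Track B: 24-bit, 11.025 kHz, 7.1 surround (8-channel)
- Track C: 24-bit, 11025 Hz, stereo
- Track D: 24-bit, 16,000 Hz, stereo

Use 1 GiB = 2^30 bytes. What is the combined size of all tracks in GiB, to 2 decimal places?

Track A: 62,500 × 761 × 4 × 2 = 380,500,000 bytes.
Track B: 11,025 × 761 × 3 × 8 = 201,360,600 bytes.
Track C: 11,025 × 761 × 3 × 2 = 50,340,150 bytes.
Track D: 16,000 × 761 × 3 × 2 = 73,056,000 bytes.
Total = 705,256,750 bytes = 0.66 GiB.

0.66 GiB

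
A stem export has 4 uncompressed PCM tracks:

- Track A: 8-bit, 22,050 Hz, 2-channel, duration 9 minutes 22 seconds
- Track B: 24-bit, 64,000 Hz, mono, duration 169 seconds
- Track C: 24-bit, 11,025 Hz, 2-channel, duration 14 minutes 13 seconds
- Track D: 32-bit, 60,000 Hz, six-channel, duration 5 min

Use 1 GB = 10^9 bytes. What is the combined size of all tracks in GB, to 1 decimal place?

0.5 GB

Track A: 9 minutes 22 seconds = 562 s; 22,050 × 562 × 1 × 2 = 24,784,200 bytes.
Track B: 64,000 × 169 × 3 × 1 = 32,448,000 bytes.
Track C: 14 minutes 13 seconds = 853 s; 11,025 × 853 × 3 × 2 = 56,425,950 bytes.
Track D: 5 min = 300 s; 60,000 × 300 × 4 × 6 = 432,000,000 bytes.
Total = 545,658,150 bytes = 0.5 GB.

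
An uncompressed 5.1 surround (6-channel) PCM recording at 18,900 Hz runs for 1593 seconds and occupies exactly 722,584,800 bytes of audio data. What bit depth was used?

32 bits

Bytes per sample = 722,584,800 / (18,900 × 1,593 × 6) = 722,584,800 / 180,646,200 = 4.
Bit depth = 4 × 8 = 32 bits.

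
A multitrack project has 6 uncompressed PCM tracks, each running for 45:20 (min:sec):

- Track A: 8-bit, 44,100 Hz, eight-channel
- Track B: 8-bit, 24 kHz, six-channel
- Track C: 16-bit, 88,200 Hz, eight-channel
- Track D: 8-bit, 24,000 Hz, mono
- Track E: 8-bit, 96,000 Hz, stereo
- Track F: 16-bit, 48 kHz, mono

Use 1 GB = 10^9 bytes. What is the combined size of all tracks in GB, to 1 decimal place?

6.0 GB

45:20 (min:sec) = 2,720 s.
Track A: 44,100 × 2,720 × 1 × 8 = 959,616,000 bytes.
Track B: 24,000 × 2,720 × 1 × 6 = 391,680,000 bytes.
Track C: 88,200 × 2,720 × 2 × 8 = 3,838,464,000 bytes.
Track D: 24,000 × 2,720 × 1 × 1 = 65,280,000 bytes.
Track E: 96,000 × 2,720 × 1 × 2 = 522,240,000 bytes.
Track F: 48,000 × 2,720 × 2 × 1 = 261,120,000 bytes.
Total = 6,038,400,000 bytes = 6.0 GB.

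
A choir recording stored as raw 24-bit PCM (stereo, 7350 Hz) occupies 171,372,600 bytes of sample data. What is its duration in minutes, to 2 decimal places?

64.77 minutes

Byte rate = 7,350 × 3 × 2 = 44,100 bytes/s.
Duration = 171,372,600 / 44,100 = 3,886 s.
3,886 s / 60 = 64.77 minutes.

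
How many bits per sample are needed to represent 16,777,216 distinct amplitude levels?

log2(16,777,216) = 24.

24 bits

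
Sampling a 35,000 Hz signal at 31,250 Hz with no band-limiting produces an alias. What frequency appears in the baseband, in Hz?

Nyquist = 31,250/2 = 15,625 Hz; 35,000 Hz exceeds it.
Alias = |35,000 − 1×31,250| = |35,000 − 31,250| = 3,750 Hz.

3,750 Hz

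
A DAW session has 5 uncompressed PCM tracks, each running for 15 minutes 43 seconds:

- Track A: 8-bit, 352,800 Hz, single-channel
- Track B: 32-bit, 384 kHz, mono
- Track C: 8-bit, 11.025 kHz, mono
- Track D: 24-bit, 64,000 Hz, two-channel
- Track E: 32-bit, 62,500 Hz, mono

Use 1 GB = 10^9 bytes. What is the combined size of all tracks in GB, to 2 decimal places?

2.39 GB

15 minutes 43 seconds = 943 s.
Track A: 352,800 × 943 × 1 × 1 = 332,690,400 bytes.
Track B: 384,000 × 943 × 4 × 1 = 1,448,448,000 bytes.
Track C: 11,025 × 943 × 1 × 1 = 10,396,575 bytes.
Track D: 64,000 × 943 × 3 × 2 = 362,112,000 bytes.
Track E: 62,500 × 943 × 4 × 1 = 235,750,000 bytes.
Total = 2,389,396,975 bytes = 2.39 GB.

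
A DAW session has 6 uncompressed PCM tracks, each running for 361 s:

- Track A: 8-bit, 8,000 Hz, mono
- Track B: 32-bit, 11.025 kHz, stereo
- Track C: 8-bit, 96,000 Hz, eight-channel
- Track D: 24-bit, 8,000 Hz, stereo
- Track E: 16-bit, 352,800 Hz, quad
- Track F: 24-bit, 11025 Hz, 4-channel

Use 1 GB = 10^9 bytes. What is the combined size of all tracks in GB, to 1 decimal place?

Track A: 8,000 × 361 × 1 × 1 = 2,888,000 bytes.
Track B: 11,025 × 361 × 4 × 2 = 31,840,200 bytes.
Track C: 96,000 × 361 × 1 × 8 = 277,248,000 bytes.
Track D: 8,000 × 361 × 3 × 2 = 17,328,000 bytes.
Track E: 352,800 × 361 × 2 × 4 = 1,018,886,400 bytes.
Track F: 11,025 × 361 × 3 × 4 = 47,760,300 bytes.
Total = 1,395,950,900 bytes = 1.4 GB.

1.4 GB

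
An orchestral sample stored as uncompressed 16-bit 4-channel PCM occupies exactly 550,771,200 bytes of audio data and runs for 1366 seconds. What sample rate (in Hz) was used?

Bytes = sample_rate × seconds × bytes_per_sample × channels.
sample_rate = 550,771,200 / (1,366 × 2 × 4) = 550,771,200 / 10,928 = 50,400 Hz.

50,400 Hz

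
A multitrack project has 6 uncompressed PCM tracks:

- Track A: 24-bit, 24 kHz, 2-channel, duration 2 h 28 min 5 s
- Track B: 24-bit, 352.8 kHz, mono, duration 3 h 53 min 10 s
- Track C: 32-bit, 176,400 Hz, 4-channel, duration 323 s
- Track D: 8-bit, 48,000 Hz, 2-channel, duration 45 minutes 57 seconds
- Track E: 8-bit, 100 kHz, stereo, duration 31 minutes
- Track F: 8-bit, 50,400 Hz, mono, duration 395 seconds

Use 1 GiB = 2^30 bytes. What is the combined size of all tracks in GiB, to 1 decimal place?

16.4 GiB

Track A: 2 h 28 min 5 s = 8,885 s; 24,000 × 8,885 × 3 × 2 = 1,279,440,000 bytes.
Track B: 3 h 53 min 10 s = 13,990 s; 352,800 × 13,990 × 3 × 1 = 14,807,016,000 bytes.
Track C: 176,400 × 323 × 4 × 4 = 911,635,200 bytes.
Track D: 45 minutes 57 seconds = 2,757 s; 48,000 × 2,757 × 1 × 2 = 264,672,000 bytes.
Track E: 31 minutes = 1,860 s; 100,000 × 1,860 × 1 × 2 = 372,000,000 bytes.
Track F: 50,400 × 395 × 1 × 1 = 19,908,000 bytes.
Total = 17,654,671,200 bytes = 16.4 GiB.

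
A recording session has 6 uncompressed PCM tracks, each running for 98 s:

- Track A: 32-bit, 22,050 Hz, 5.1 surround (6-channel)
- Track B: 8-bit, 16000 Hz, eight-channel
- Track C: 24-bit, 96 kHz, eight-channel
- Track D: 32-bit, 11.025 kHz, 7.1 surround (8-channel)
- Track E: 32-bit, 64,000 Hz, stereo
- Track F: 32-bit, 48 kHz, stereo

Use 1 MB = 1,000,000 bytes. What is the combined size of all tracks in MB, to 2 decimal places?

412.58 MB

Track A: 22,050 × 98 × 4 × 6 = 51,861,600 bytes.
Track B: 16,000 × 98 × 1 × 8 = 12,544,000 bytes.
Track C: 96,000 × 98 × 3 × 8 = 225,792,000 bytes.
Track D: 11,025 × 98 × 4 × 8 = 34,574,400 bytes.
Track E: 64,000 × 98 × 4 × 2 = 50,176,000 bytes.
Track F: 48,000 × 98 × 4 × 2 = 37,632,000 bytes.
Total = 412,580,000 bytes = 412.58 MB.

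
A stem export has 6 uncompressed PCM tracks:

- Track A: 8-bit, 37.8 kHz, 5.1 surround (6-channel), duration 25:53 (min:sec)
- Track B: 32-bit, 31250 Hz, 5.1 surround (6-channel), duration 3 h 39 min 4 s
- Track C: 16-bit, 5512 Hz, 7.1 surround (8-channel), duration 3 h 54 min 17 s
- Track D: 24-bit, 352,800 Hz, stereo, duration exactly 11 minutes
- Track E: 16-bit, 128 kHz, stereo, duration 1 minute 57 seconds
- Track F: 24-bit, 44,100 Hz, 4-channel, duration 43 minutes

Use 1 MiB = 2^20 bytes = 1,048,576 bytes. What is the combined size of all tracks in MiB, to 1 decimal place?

13611.1 MiB

Track A: 25:53 (min:sec) = 1,553 s; 37,800 × 1,553 × 1 × 6 = 352,220,400 bytes.
Track B: 3 h 39 min 4 s = 13,144 s; 31,250 × 13,144 × 4 × 6 = 9,858,000,000 bytes.
Track C: 3 h 54 min 17 s = 14,057 s; 5,512 × 14,057 × 2 × 8 = 1,239,714,944 bytes.
Track D: exactly 11 minutes = 660 s; 352,800 × 660 × 3 × 2 = 1,397,088,000 bytes.
Track E: 1 minute 57 seconds = 117 s; 128,000 × 117 × 2 × 2 = 59,904,000 bytes.
Track F: 43 minutes = 2,580 s; 44,100 × 2,580 × 3 × 4 = 1,365,336,000 bytes.
Total = 14,272,263,344 bytes = 13611.1 MiB.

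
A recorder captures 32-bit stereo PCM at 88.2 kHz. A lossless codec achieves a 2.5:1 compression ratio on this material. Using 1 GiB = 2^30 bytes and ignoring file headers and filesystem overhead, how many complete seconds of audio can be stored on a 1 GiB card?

Uncompressed byte rate = 88,200 × 4 × 2 = 705,600 bytes/s.
After 2.5:1 compression, effective rate ≈ 282240 bytes/s.
Capacity = 1 × 1,073,741,824 = 1,073,741,824 bytes.
1,073,741,824 / effective rate ≈ 3804.36 s → 3,804 seconds.

3,804 seconds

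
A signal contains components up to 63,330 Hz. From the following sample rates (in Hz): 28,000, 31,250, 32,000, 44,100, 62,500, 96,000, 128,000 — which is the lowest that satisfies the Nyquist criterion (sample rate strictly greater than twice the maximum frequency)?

Need sample rate > 2 × 63,330 = 126,660 Hz.
Lowest listed rate above 126,660 Hz is 128,000 Hz.

128,000 Hz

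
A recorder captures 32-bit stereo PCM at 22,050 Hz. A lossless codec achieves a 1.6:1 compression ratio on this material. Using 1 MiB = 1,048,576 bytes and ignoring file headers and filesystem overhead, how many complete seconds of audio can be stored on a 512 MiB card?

Uncompressed byte rate = 22,050 × 4 × 2 = 176,400 bytes/s.
After 1.6:1 compression, effective rate ≈ 110250 bytes/s.
Capacity = 512 × 1,048,576 = 536,870,912 bytes.
536,870,912 / effective rate ≈ 4869.58 s → 4,869 seconds.

4,869 seconds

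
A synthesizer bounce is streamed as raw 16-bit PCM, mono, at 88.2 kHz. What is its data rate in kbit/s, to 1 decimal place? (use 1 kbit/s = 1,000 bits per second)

Bit rate = 88,200 × 16 × 1 = 1,411,200 bits/s.
= 1411.2 kbit/s.

1411.2 kbit/s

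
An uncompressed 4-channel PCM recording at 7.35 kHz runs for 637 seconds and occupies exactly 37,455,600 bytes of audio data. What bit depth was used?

Bytes per sample = 37,455,600 / (7,350 × 637 × 4) = 37,455,600 / 18,727,800 = 2.
Bit depth = 2 × 8 = 16 bits.

16 bits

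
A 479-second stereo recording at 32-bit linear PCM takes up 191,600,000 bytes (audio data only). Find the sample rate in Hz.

50,000 Hz

Bytes = sample_rate × seconds × bytes_per_sample × channels.
sample_rate = 191,600,000 / (479 × 4 × 2) = 191,600,000 / 3,832 = 50,000 Hz.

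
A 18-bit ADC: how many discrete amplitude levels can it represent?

262,144 levels

2^18 = 262,144.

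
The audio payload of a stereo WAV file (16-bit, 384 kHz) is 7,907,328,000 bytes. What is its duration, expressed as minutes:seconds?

Byte rate = 384,000 × 2 × 2 = 1,536,000 bytes/s.
Duration = 7,907,328,000 / 1,536,000 = 5,148 s.
5,148 s = 85:48.

85:48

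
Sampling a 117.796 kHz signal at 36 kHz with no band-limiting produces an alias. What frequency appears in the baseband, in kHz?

Nyquist = 36,000/2 = 18,000 Hz; 117,796 Hz exceeds it.
Alias = |117,796 − 3×36,000| = |117,796 − 108,000| = 9,796 Hz = 9.796 kHz.

9.796 kHz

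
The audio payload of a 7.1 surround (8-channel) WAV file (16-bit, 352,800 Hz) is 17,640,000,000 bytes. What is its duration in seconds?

Byte rate = 352,800 × 2 × 8 = 5,644,800 bytes/s.
Duration = 17,640,000,000 / 5,644,800 = 3,125 s.

3,125 seconds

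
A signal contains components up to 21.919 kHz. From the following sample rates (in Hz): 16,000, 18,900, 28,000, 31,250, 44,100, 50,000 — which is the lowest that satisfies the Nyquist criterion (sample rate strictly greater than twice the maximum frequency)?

Need sample rate > 2 × 21,919 = 43,838 Hz.
Lowest listed rate above 43,838 Hz is 44,100 Hz.

44,100 Hz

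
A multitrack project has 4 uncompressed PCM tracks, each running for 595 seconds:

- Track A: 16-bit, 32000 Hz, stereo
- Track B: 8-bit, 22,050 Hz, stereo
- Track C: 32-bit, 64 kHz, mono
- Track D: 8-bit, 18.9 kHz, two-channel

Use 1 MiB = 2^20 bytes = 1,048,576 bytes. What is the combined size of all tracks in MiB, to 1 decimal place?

Track A: 32,000 × 595 × 2 × 2 = 76,160,000 bytes.
Track B: 22,050 × 595 × 1 × 2 = 26,239,500 bytes.
Track C: 64,000 × 595 × 4 × 1 = 152,320,000 bytes.
Track D: 18,900 × 595 × 1 × 2 = 22,491,000 bytes.
Total = 277,210,500 bytes = 264.4 MiB.

264.4 MiB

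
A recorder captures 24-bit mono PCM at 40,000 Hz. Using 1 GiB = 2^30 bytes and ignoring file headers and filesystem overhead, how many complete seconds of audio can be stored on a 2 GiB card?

Uncompressed byte rate = 40,000 × 3 × 1 = 120,000 bytes/s.
Capacity = 2 × 1,073,741,824 = 2,147,483,648 bytes.
2,147,483,648 / 120,000 ≈ 17895.7 s → 17,895 seconds.

17,895 seconds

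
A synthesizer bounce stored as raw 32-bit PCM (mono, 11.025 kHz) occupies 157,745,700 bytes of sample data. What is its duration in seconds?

Byte rate = 11,025 × 4 × 1 = 44,100 bytes/s.
Duration = 157,745,700 / 44,100 = 3,577 s.

3,577 seconds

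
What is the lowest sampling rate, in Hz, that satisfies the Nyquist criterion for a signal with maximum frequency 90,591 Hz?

181,182 Hz

Minimum sample rate = 2 × 90,591 Hz = 181,182 Hz.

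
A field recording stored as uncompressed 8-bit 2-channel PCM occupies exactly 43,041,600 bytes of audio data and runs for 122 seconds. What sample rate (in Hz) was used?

Bytes = sample_rate × seconds × bytes_per_sample × channels.
sample_rate = 43,041,600 / (122 × 1 × 2) = 43,041,600 / 244 = 176,400 Hz.

176,400 Hz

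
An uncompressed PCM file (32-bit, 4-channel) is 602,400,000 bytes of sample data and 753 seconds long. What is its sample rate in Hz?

Bytes = sample_rate × seconds × bytes_per_sample × channels.
sample_rate = 602,400,000 / (753 × 4 × 4) = 602,400,000 / 12,048 = 50,000 Hz.

50,000 Hz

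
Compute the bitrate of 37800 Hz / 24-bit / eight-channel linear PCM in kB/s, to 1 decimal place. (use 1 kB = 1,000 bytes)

Bit rate = 37,800 × 24 × 8 = 7,257,600 bits/s.
7,257,600 / 8 = 907,200 B/s = 907.2 kB/s.

907.2 kB/s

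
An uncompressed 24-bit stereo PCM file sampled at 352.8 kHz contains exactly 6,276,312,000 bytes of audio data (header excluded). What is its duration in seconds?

Byte rate = 352,800 × 3 × 2 = 2,116,800 bytes/s.
Duration = 6,276,312,000 / 2,116,800 = 2,965 s.

2,965 seconds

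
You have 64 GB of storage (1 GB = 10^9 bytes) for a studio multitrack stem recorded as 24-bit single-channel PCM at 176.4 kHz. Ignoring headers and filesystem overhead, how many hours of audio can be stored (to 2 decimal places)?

Uncompressed byte rate = 176,400 × 3 × 1 = 529,200 bytes/s.
Capacity = 64 × 1,000,000,000 = 64,000,000,000 bytes.
64,000,000,000 / 529,200 ≈ 120937.26 s → 33.59 hours.

33.59 hours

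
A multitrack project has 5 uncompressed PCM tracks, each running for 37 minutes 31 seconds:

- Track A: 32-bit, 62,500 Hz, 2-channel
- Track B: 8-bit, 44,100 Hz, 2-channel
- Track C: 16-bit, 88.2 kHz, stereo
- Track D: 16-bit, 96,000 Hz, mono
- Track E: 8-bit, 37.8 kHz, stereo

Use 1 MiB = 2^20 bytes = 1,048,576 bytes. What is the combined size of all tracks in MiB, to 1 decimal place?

37 minutes 31 seconds = 2,251 s.
Track A: 62,500 × 2,251 × 4 × 2 = 1,125,500,000 bytes.
Track B: 44,100 × 2,251 × 1 × 2 = 198,538,200 bytes.
Track C: 88,200 × 2,251 × 2 × 2 = 794,152,800 bytes.
Track D: 96,000 × 2,251 × 2 × 1 = 432,192,000 bytes.
Track E: 37,800 × 2,251 × 1 × 2 = 170,175,600 bytes.
Total = 2,720,558,600 bytes = 2594.5 MiB.

2594.5 MiB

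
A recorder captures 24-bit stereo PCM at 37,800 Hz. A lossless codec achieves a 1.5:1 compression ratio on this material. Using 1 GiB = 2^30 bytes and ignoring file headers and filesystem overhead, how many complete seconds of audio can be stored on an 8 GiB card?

56,811 seconds

Uncompressed byte rate = 37,800 × 3 × 2 = 226,800 bytes/s.
After 1.5:1 compression, effective rate ≈ 151200 bytes/s.
Capacity = 8 × 1,073,741,824 = 8,589,934,592 bytes.
8,589,934,592 / effective rate ≈ 56811.74 s → 56,811 seconds.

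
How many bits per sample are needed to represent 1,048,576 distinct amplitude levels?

log2(1,048,576) = 20.

20 bits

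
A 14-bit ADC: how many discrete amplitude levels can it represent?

2^14 = 16,384.

16,384 levels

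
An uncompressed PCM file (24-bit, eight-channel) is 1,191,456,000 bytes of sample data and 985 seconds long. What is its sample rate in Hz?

Bytes = sample_rate × seconds × bytes_per_sample × channels.
sample_rate = 1,191,456,000 / (985 × 3 × 8) = 1,191,456,000 / 23,640 = 50,400 Hz.

50,400 Hz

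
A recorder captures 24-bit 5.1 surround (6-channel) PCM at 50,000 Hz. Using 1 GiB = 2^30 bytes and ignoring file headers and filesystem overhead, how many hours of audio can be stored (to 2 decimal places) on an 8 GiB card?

Uncompressed byte rate = 50,000 × 3 × 6 = 900,000 bytes/s.
Capacity = 8 × 1,073,741,824 = 8,589,934,592 bytes.
8,589,934,592 / 900,000 ≈ 9544.37 s → 2.65 hours.

2.65 hours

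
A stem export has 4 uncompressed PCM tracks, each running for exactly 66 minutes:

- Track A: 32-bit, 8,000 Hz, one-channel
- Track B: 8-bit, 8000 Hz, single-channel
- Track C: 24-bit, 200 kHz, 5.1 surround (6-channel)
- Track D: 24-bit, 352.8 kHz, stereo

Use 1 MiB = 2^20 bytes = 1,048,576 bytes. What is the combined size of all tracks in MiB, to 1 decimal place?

21740.8 MiB

exactly 66 minutes = 3,960 s.
Track A: 8,000 × 3,960 × 4 × 1 = 126,720,000 bytes.
Track B: 8,000 × 3,960 × 1 × 1 = 31,680,000 bytes.
Track C: 200,000 × 3,960 × 3 × 6 = 14,256,000,000 bytes.
Track D: 352,800 × 3,960 × 3 × 2 = 8,382,528,000 bytes.
Total = 22,796,928,000 bytes = 21740.8 MiB.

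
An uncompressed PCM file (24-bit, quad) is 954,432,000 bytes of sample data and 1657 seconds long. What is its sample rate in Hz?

Bytes = sample_rate × seconds × bytes_per_sample × channels.
sample_rate = 954,432,000 / (1,657 × 3 × 4) = 954,432,000 / 19,884 = 48,000 Hz.

48,000 Hz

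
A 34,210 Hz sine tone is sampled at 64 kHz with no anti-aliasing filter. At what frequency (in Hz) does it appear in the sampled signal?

Nyquist = 64,000/2 = 32,000 Hz; 34,210 Hz exceeds it.
Alias = |34,210 − 1×64,000| = |34,210 − 64,000| = 29,790 Hz.

29,790 Hz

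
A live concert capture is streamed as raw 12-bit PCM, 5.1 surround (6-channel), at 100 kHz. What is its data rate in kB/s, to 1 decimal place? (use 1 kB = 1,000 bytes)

Bit rate = 100,000 × 12 × 6 = 7,200,000 bits/s.
7,200,000 / 8 = 900,000 B/s = 900.0 kB/s.

900.0 kB/s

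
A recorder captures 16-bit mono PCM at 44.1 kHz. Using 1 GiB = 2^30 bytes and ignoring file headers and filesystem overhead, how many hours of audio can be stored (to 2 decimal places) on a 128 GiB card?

Uncompressed byte rate = 44,100 × 2 × 1 = 88,200 bytes/s.
Capacity = 128 × 1,073,741,824 = 137,438,953,472 bytes.
137,438,953,472 / 88,200 ≈ 1558264.78 s → 432.85 hours.

432.85 hours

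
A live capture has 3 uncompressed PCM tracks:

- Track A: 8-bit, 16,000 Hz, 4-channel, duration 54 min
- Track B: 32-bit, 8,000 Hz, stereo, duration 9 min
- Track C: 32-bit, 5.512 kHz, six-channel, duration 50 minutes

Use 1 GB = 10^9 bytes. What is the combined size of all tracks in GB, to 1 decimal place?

0.6 GB

Track A: 54 min = 3,240 s; 16,000 × 3,240 × 1 × 4 = 207,360,000 bytes.
Track B: 9 min = 540 s; 8,000 × 540 × 4 × 2 = 34,560,000 bytes.
Track C: 50 minutes = 3,000 s; 5,512 × 3,000 × 4 × 6 = 396,864,000 bytes.
Total = 638,784,000 bytes = 0.6 GB.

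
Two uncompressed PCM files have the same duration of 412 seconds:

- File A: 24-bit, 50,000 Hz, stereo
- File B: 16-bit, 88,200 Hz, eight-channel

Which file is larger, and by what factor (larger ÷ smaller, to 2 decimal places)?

File B, by a factor of 4.70

File A: 50,000 × 3 × 2 = 300,000 bytes/s.
File B: 88,200 × 2 × 8 = 1,411,200 bytes/s.
File B is larger; ratio = 581,414,400 / 123,600,000 = 4.70.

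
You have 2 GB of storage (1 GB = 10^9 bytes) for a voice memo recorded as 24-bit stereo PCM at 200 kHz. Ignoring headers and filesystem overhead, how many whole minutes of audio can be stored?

27 minutes

Uncompressed byte rate = 200,000 × 3 × 2 = 1,200,000 bytes/s.
Capacity = 2 × 1,000,000,000 = 2,000,000,000 bytes.
2,000,000,000 / 1,200,000 ≈ 1666.67 s → 27 minutes.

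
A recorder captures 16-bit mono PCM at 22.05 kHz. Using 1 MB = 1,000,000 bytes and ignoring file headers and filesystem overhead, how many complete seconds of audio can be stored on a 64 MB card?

Uncompressed byte rate = 22,050 × 2 × 1 = 44,100 bytes/s.
Capacity = 64 × 1,000,000 = 64,000,000 bytes.
64,000,000 / 44,100 ≈ 1451.25 s → 1,451 seconds.

1,451 seconds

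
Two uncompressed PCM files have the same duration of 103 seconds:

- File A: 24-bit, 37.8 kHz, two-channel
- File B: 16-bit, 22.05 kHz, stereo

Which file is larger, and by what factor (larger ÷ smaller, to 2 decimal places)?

File A, by a factor of 2.57

File A: 37,800 × 3 × 2 = 226,800 bytes/s.
File B: 22,050 × 2 × 2 = 88,200 bytes/s.
File A is larger; ratio = 23,360,400 / 9,084,600 = 2.57.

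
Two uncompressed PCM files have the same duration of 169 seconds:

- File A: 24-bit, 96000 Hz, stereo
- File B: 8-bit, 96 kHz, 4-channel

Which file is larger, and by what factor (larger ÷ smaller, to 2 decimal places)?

File A: 96,000 × 3 × 2 = 576,000 bytes/s.
File B: 96,000 × 1 × 4 = 384,000 bytes/s.
File A is larger; ratio = 97,344,000 / 64,896,000 = 1.50.

File A, by a factor of 1.50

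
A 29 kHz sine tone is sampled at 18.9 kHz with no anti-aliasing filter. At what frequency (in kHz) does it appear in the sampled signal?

8.8 kHz

Nyquist = 18,900/2 = 9,450 Hz; 29,000 Hz exceeds it.
Alias = |29,000 − 2×18,900| = |29,000 − 37,800| = 8,800 Hz = 8.8 kHz.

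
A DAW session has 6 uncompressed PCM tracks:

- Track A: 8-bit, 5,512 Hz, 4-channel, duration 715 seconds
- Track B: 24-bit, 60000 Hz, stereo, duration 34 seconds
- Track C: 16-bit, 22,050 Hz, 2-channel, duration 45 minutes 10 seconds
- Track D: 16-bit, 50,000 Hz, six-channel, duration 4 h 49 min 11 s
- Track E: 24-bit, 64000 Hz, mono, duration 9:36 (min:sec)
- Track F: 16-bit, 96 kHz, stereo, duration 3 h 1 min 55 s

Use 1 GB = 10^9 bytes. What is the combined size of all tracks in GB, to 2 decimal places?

Track A: 5,512 × 715 × 1 × 4 = 15,764,320 bytes.
Track B: 60,000 × 34 × 3 × 2 = 12,240,000 bytes.
Track C: 45 minutes 10 seconds = 2,710 s; 22,050 × 2,710 × 2 × 2 = 239,022,000 bytes.
Track D: 4 h 49 min 11 s = 17,351 s; 50,000 × 17,351 × 2 × 6 = 10,410,600,000 bytes.
Track E: 9:36 (min:sec) = 576 s; 64,000 × 576 × 3 × 1 = 110,592,000 bytes.
Track F: 3 h 1 min 55 s = 10,915 s; 96,000 × 10,915 × 2 × 2 = 4,191,360,000 bytes.
Total = 14,979,578,320 bytes = 14.98 GB.

14.98 GB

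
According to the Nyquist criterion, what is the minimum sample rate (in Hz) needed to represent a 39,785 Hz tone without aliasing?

79,570 Hz

Minimum sample rate = 2 × 39,785 Hz = 79,570 Hz.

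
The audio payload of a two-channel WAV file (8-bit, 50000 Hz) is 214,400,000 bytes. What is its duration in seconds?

2,144 seconds

Byte rate = 50,000 × 1 × 2 = 100,000 bytes/s.
Duration = 214,400,000 / 100,000 = 2,144 s.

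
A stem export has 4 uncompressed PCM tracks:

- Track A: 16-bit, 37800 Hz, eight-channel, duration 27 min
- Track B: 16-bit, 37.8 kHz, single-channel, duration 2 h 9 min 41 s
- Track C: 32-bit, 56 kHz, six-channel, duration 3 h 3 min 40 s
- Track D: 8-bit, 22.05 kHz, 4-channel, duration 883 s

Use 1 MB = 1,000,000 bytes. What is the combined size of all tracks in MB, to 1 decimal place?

16456.8 MB

Track A: 27 min = 1,620 s; 37,800 × 1,620 × 2 × 8 = 979,776,000 bytes.
Track B: 2 h 9 min 41 s = 7,781 s; 37,800 × 7,781 × 2 × 1 = 588,243,600 bytes.
Track C: 3 h 3 min 40 s = 11,020 s; 56,000 × 11,020 × 4 × 6 = 14,810,880,000 bytes.
Track D: 22,050 × 883 × 1 × 4 = 77,880,600 bytes.
Total = 16,456,780,200 bytes = 16456.8 MB.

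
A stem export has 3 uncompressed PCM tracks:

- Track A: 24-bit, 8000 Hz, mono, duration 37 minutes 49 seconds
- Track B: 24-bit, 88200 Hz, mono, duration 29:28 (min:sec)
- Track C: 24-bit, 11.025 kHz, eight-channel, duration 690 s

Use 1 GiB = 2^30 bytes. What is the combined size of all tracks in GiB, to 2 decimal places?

Track A: 37 minutes 49 seconds = 2,269 s; 8,000 × 2,269 × 3 × 1 = 54,456,000 bytes.
Track B: 29:28 (min:sec) = 1,768 s; 88,200 × 1,768 × 3 × 1 = 467,812,800 bytes.
Track C: 11,025 × 690 × 3 × 8 = 182,574,000 bytes.
Total = 704,842,800 bytes = 0.66 GiB.

0.66 GiB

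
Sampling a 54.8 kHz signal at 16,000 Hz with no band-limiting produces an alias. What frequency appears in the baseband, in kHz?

Nyquist = 16,000/2 = 8,000 Hz; 54,800 Hz exceeds it.
Alias = |54,800 − 3×16,000| = |54,800 − 48,000| = 6,800 Hz = 6.8 kHz.

6.8 kHz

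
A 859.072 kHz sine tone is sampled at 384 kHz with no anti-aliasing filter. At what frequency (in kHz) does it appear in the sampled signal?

91.072 kHz

Nyquist = 384,000/2 = 192,000 Hz; 859,072 Hz exceeds it.
Alias = |859,072 − 2×384,000| = |859,072 − 768,000| = 91,072 Hz = 91.072 kHz.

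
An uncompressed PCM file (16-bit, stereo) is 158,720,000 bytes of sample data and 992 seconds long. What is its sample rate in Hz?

Bytes = sample_rate × seconds × bytes_per_sample × channels.
sample_rate = 158,720,000 / (992 × 2 × 2) = 158,720,000 / 3,968 = 40,000 Hz.

40,000 Hz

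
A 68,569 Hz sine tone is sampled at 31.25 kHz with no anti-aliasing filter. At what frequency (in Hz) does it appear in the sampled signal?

Nyquist = 31,250/2 = 15,625 Hz; 68,569 Hz exceeds it.
Alias = |68,569 − 2×31,250| = |68,569 − 62,500| = 6,069 Hz.

6,069 Hz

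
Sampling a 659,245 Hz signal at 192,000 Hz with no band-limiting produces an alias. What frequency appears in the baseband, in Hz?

Nyquist = 192,000/2 = 96,000 Hz; 659,245 Hz exceeds it.
Alias = |659,245 − 3×192,000| = |659,245 − 576,000| = 83,245 Hz.

83,245 Hz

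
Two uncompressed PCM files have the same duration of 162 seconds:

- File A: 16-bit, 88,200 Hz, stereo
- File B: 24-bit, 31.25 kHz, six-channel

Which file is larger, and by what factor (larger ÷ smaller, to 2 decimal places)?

File B, by a factor of 1.59

File A: 88,200 × 2 × 2 = 352,800 bytes/s.
File B: 31,250 × 3 × 6 = 562,500 bytes/s.
File B is larger; ratio = 91,125,000 / 57,153,600 = 1.59.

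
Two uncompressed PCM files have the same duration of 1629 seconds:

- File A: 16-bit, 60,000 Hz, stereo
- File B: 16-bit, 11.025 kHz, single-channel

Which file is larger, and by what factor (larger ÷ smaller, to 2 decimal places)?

File A: 60,000 × 2 × 2 = 240,000 bytes/s.
File B: 11,025 × 2 × 1 = 22,050 bytes/s.
File A is larger; ratio = 390,960,000 / 35,919,450 = 10.88.

File A, by a factor of 10.88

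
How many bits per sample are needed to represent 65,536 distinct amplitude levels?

16 bits

log2(65,536) = 16.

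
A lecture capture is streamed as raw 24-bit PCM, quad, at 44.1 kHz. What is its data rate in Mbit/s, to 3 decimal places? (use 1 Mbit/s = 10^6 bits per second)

4.234 Mbit/s

Bit rate = 44,100 × 24 × 4 = 4,233,600 bits/s.
= 4.234 Mbit/s.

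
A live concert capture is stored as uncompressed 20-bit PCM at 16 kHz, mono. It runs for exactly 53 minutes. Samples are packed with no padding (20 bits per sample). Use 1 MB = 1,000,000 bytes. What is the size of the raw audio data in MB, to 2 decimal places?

Duration = exactly 53 minutes = 3,180 s.
Bits = 16,000 × 3,180 × 20 × 1 = 1,017,600,000 bits = 127,200,000 bytes.
127,200,000 / 1,000,000 = 127.20 MB.

127.20 MB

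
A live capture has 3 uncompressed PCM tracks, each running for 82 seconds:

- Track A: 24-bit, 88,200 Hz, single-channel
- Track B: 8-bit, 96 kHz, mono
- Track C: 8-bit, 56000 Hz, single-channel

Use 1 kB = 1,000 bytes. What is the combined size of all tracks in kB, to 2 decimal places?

Track A: 88,200 × 82 × 3 × 1 = 21,697,200 bytes.
Track B: 96,000 × 82 × 1 × 1 = 7,872,000 bytes.
Track C: 56,000 × 82 × 1 × 1 = 4,592,000 bytes.
Total = 34,161,200 bytes = 34161.20 kB.

34161.20 kB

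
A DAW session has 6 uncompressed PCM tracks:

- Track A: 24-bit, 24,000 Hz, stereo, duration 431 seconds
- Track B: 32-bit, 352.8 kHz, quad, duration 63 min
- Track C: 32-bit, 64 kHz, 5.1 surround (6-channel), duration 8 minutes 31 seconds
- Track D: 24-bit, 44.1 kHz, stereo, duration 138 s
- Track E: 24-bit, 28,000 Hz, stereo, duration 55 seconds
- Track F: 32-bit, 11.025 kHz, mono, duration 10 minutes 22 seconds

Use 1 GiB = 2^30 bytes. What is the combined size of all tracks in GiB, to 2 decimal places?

Track A: 24,000 × 431 × 3 × 2 = 62,064,000 bytes.
Track B: 63 min = 3,780 s; 352,800 × 3,780 × 4 × 4 = 21,337,344,000 bytes.
Track C: 8 minutes 31 seconds = 511 s; 64,000 × 511 × 4 × 6 = 784,896,000 bytes.
Track D: 44,100 × 138 × 3 × 2 = 36,514,800 bytes.
Track E: 28,000 × 55 × 3 × 2 = 9,240,000 bytes.
Track F: 10 minutes 22 seconds = 622 s; 11,025 × 622 × 4 × 1 = 27,430,200 bytes.
Total = 22,257,489,000 bytes = 20.73 GiB.

20.73 GiB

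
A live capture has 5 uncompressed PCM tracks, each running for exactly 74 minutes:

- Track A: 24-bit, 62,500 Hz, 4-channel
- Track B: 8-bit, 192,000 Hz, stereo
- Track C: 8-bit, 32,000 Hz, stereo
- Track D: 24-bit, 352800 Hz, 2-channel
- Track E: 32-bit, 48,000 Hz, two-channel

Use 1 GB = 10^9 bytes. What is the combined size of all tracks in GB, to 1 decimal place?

16.4 GB

exactly 74 minutes = 4,440 s.
Track A: 62,500 × 4,440 × 3 × 4 = 3,330,000,000 bytes.
Track B: 192,000 × 4,440 × 1 × 2 = 1,704,960,000 bytes.
Track C: 32,000 × 4,440 × 1 × 2 = 284,160,000 bytes.
Track D: 352,800 × 4,440 × 3 × 2 = 9,398,592,000 bytes.
Track E: 48,000 × 4,440 × 4 × 2 = 1,704,960,000 bytes.
Total = 16,422,672,000 bytes = 16.4 GB.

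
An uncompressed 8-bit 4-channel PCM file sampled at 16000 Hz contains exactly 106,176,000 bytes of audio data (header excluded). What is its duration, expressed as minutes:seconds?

27:39

Byte rate = 16,000 × 1 × 4 = 64,000 bytes/s.
Duration = 106,176,000 / 64,000 = 1,659 s.
1,659 s = 27:39.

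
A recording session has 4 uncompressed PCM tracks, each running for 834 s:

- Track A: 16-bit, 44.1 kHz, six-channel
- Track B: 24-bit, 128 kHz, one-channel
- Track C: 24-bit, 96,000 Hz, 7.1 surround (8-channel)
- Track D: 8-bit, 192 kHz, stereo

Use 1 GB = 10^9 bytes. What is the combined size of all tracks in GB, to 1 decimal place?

Track A: 44,100 × 834 × 2 × 6 = 441,352,800 bytes.
Track B: 128,000 × 834 × 3 × 1 = 320,256,000 bytes.
Track C: 96,000 × 834 × 3 × 8 = 1,921,536,000 bytes.
Track D: 192,000 × 834 × 1 × 2 = 320,256,000 bytes.
Total = 3,003,400,800 bytes = 3.0 GB.

3.0 GB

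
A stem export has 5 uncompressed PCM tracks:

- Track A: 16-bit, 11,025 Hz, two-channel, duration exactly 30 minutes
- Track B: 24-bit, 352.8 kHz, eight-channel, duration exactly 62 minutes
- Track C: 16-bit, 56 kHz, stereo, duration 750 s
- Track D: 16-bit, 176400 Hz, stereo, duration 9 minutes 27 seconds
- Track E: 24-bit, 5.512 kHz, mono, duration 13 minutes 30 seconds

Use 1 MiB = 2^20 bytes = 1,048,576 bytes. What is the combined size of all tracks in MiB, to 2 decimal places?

Track A: exactly 30 minutes = 1,800 s; 11,025 × 1,800 × 2 × 2 = 79,380,000 bytes.
Track B: exactly 62 minutes = 3,720 s; 352,800 × 3,720 × 3 × 8 = 31,497,984,000 bytes.
Track C: 56,000 × 750 × 2 × 2 = 168,000,000 bytes.
Track D: 9 minutes 27 seconds = 567 s; 176,400 × 567 × 2 × 2 = 400,075,200 bytes.
Track E: 13 minutes 30 seconds = 810 s; 5,512 × 810 × 3 × 1 = 13,394,160 bytes.
Total = 32,158,833,360 bytes = 30669.05 MiB.

30669.05 MiB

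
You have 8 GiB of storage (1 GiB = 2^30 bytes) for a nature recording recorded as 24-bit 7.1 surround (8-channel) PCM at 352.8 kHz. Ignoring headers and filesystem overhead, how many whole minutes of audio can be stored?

16 minutes

Uncompressed byte rate = 352,800 × 3 × 8 = 8,467,200 bytes/s.
Capacity = 8 × 1,073,741,824 = 8,589,934,592 bytes.
8,589,934,592 / 8,467,200 ≈ 1014.5 s → 16 minutes.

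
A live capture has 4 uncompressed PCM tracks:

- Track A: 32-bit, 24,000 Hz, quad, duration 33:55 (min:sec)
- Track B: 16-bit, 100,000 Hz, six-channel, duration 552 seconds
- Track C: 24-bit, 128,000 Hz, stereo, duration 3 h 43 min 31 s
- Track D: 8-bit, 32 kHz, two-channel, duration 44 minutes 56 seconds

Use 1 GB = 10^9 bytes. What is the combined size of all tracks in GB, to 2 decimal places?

Track A: 33:55 (min:sec) = 2,035 s; 24,000 × 2,035 × 4 × 4 = 781,440,000 bytes.
Track B: 100,000 × 552 × 2 × 6 = 662,400,000 bytes.
Track C: 3 h 43 min 31 s = 13,411 s; 128,000 × 13,411 × 3 × 2 = 10,299,648,000 bytes.
Track D: 44 minutes 56 seconds = 2,696 s; 32,000 × 2,696 × 1 × 2 = 172,544,000 bytes.
Total = 11,916,032,000 bytes = 11.92 GB.

11.92 GB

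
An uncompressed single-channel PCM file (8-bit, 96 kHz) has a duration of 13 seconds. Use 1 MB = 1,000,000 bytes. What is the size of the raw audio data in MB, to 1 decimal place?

Bytes = 96,000 samples/s × 13 s × 1 bytes/sample × 1 ch = 1,248,000 bytes.
1,248,000 / 1,000,000 = 1.2 MB.

1.2 MB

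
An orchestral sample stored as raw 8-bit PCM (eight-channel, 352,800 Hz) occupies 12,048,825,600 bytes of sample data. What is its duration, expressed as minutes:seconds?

Byte rate = 352,800 × 1 × 8 = 2,822,400 bytes/s.
Duration = 12,048,825,600 / 2,822,400 = 4,269 s.
4,269 s = 71:09.

71:09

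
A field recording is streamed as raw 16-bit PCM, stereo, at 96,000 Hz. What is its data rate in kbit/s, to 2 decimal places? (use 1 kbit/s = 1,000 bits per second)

Bit rate = 96,000 × 16 × 2 = 3,072,000 bits/s.
= 3072.00 kbit/s.

3072.00 kbit/s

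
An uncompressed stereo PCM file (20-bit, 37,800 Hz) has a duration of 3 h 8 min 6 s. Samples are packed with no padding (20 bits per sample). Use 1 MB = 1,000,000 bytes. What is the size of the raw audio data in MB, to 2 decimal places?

Duration = 3 h 8 min 6 s = 11,286 s.
Bits = 37,800 × 11,286 × 20 × 2 = 17,064,432,000 bits = 2,133,054,000 bytes.
2,133,054,000 / 1,000,000 = 2133.05 MB.

2133.05 MB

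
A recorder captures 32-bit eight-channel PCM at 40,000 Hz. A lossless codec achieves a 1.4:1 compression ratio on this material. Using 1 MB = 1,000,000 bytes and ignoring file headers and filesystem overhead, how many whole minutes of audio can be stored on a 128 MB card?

Uncompressed byte rate = 40,000 × 4 × 8 = 1,280,000 bytes/s.
After 1.4:1 compression, effective rate ≈ 914285.71 bytes/s.
Capacity = 128 × 1,000,000 = 128,000,000 bytes.
128,000,000 / effective rate ≈ 140 s → 2 minutes.

2 minutes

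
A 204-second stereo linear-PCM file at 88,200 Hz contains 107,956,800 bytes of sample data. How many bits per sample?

24 bits

Bytes per sample = 107,956,800 / (88,200 × 204 × 2) = 107,956,800 / 35,985,600 = 3.
Bit depth = 3 × 8 = 24 bits.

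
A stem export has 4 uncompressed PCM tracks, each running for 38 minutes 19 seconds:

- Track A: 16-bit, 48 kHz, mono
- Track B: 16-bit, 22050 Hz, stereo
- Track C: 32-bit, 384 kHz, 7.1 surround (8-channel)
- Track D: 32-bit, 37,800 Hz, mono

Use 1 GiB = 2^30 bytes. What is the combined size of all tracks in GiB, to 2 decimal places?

27.03 GiB

38 minutes 19 seconds = 2,299 s.
Track A: 48,000 × 2,299 × 2 × 1 = 220,704,000 bytes.
Track B: 22,050 × 2,299 × 2 × 2 = 202,771,800 bytes.
Track C: 384,000 × 2,299 × 4 × 8 = 28,250,112,000 bytes.
Track D: 37,800 × 2,299 × 4 × 1 = 347,608,800 bytes.
Total = 29,021,196,600 bytes = 27.03 GiB.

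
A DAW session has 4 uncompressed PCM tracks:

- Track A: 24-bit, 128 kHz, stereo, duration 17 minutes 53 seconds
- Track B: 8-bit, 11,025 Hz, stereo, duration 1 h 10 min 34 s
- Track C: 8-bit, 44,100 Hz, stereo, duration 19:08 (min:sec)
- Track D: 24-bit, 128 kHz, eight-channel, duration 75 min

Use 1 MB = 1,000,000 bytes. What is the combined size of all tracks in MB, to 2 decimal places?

14842.68 MB

Track A: 17 minutes 53 seconds = 1,073 s; 128,000 × 1,073 × 3 × 2 = 824,064,000 bytes.
Track B: 1 h 10 min 34 s = 4,234 s; 11,025 × 4,234 × 1 × 2 = 93,359,700 bytes.
Track C: 19:08 (min:sec) = 1,148 s; 44,100 × 1,148 × 1 × 2 = 101,253,600 bytes.
Track D: 75 min = 4,500 s; 128,000 × 4,500 × 3 × 8 = 13,824,000,000 bytes.
Total = 14,842,677,300 bytes = 14842.68 MB.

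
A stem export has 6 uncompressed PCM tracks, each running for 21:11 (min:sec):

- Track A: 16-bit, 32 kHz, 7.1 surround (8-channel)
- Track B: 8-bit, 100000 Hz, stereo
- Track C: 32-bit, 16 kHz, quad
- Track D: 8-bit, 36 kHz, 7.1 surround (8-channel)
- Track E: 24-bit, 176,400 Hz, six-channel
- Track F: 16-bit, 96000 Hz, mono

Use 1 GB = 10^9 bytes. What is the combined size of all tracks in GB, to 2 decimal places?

21:11 (min:sec) = 1,271 s.
Track A: 32,000 × 1,271 × 2 × 8 = 650,752,000 bytes.
Track B: 100,000 × 1,271 × 1 × 2 = 254,200,000 bytes.
Track C: 16,000 × 1,271 × 4 × 4 = 325,376,000 bytes.
Track D: 36,000 × 1,271 × 1 × 8 = 366,048,000 bytes.
Track E: 176,400 × 1,271 × 3 × 6 = 4,035,679,200 bytes.
Track F: 96,000 × 1,271 × 2 × 1 = 244,032,000 bytes.
Total = 5,876,087,200 bytes = 5.88 GB.

5.88 GB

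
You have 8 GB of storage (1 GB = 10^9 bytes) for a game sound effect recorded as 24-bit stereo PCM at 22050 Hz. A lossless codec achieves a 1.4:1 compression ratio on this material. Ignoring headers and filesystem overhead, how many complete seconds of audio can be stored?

84,656 seconds

Uncompressed byte rate = 22,050 × 3 × 2 = 132,300 bytes/s.
After 1.4:1 compression, effective rate ≈ 94500 bytes/s.
Capacity = 8 × 1,000,000,000 = 8,000,000,000 bytes.
8,000,000,000 / effective rate ≈ 84656.08 s → 84,656 seconds.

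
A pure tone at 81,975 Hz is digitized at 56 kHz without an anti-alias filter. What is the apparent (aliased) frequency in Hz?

Nyquist = 56,000/2 = 28,000 Hz; 81,975 Hz exceeds it.
Alias = |81,975 − 1×56,000| = |81,975 − 56,000| = 25,975 Hz.

25,975 Hz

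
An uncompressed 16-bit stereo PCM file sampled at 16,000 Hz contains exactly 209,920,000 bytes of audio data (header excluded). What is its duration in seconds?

Byte rate = 16,000 × 2 × 2 = 64,000 bytes/s.
Duration = 209,920,000 / 64,000 = 3,280 s.

3,280 seconds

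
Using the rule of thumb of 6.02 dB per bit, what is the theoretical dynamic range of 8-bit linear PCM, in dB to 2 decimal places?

48.16 dB

8 × 6.02 = 48.16 dB.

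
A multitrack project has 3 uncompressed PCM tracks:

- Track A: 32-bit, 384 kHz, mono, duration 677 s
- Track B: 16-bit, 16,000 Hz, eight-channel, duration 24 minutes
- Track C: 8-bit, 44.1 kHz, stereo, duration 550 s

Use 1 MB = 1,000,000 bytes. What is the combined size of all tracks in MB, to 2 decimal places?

1457.02 MB

Track A: 384,000 × 677 × 4 × 1 = 1,039,872,000 bytes.
Track B: 24 minutes = 1,440 s; 16,000 × 1,440 × 2 × 8 = 368,640,000 bytes.
Track C: 44,100 × 550 × 1 × 2 = 48,510,000 bytes.
Total = 1,457,022,000 bytes = 1457.02 MB.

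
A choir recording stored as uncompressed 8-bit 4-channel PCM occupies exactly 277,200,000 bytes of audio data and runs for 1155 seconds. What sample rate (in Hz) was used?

60,000 Hz

Bytes = sample_rate × seconds × bytes_per_sample × channels.
sample_rate = 277,200,000 / (1,155 × 1 × 4) = 277,200,000 / 4,620 = 60,000 Hz.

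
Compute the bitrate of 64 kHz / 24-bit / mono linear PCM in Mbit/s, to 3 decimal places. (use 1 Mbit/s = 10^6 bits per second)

1.536 Mbit/s

Bit rate = 64,000 × 24 × 1 = 1,536,000 bits/s.
= 1.536 Mbit/s.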